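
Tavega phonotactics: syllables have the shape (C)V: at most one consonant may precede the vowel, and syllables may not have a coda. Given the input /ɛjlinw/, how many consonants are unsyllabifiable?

3

Under (C)V, the unsyllabifiable consonants are /j/, /n/, /w/ (no codas are permitted; onsets are limited to one consonant).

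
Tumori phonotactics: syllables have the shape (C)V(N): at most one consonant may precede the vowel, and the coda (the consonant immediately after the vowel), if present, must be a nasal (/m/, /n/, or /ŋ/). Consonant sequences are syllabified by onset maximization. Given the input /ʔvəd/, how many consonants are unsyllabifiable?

2

Syllabifying with onset maximization leaves /ʔ/, /d/ stranded (only a nasal (/m/, /n/, or /ŋ/) is licensed in coda position; onsets are limited to one consonant).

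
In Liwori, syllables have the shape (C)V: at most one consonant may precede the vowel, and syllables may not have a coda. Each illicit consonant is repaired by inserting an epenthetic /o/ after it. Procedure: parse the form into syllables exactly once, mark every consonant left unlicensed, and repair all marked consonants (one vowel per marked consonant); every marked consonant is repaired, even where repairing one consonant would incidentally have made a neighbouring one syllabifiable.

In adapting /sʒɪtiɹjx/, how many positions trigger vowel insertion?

4

The unsyllabifiable consonants are /s/, /ɹ/, /j/, /x/; each receives one epenthetic vowel.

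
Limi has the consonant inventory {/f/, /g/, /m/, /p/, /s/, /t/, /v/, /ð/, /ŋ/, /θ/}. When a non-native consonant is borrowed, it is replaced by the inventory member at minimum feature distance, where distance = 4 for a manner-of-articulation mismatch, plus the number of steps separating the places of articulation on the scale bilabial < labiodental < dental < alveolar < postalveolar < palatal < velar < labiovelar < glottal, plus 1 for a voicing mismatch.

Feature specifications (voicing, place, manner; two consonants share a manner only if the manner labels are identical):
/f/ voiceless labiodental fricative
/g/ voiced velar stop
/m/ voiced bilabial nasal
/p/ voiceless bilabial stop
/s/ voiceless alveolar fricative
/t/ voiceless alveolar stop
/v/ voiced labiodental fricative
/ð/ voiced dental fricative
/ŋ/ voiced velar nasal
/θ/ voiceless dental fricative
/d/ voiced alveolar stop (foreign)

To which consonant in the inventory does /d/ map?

t

/t/ is closest: same manner (stop), place distance 0 (alveolar→alveolar), voicing differs (+1); total 1. Next closest is /g/ at distance 3.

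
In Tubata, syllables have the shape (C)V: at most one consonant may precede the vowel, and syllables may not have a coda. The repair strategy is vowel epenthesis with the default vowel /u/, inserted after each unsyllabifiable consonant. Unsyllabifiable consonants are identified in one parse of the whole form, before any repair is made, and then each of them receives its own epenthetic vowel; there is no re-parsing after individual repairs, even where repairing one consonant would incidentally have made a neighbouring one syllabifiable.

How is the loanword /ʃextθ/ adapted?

Under (C)V, the unsyllabifiable consonants are /x/, /t/, /θ/ (no codas are permitted; onsets are limited to one consonant).
Inserting the epenthetic vowel yields /x/ → /xu/, /t/ → /tu/, /θ/ → /θu/.

ʃexutuθu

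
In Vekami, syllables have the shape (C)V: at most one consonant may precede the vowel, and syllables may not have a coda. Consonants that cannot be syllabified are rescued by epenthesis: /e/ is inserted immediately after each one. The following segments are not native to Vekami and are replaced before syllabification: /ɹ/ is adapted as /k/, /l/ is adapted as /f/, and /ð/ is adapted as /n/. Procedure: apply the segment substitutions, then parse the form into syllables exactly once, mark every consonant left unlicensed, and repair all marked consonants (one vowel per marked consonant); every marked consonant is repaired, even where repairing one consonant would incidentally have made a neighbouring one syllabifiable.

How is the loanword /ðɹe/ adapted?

Substitution: /ð/ → /n/, /ɹ/ → /k/, giving /nke/.
Under (C)V, the unsyllabifiable consonants are /n/ (no codas are permitted; onsets are limited to one consonant).
Inserting the epenthetic vowel yields /n/ → /ne/.

neke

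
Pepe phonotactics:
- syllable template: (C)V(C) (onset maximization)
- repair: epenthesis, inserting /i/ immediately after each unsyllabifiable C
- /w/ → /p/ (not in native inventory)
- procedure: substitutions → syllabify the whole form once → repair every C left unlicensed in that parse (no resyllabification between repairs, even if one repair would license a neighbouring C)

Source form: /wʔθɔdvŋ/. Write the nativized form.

piʔiθɔdviŋi

Substitution: /w/ → /p/, giving /pʔθɔdvŋ/.
Under (C)V(C), the unsyllabifiable consonants are /p/, /ʔ/, /v/, /ŋ/ (at most one coda consonant is licensed; onsets are limited to one consonant).
Inserting the epenthetic vowel yields /p/ → /pi/, /ʔ/ → /ʔi/, /v/ → /vi/, /ŋ/ → /ŋi/.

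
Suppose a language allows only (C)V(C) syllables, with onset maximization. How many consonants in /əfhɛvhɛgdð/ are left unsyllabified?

Under (C)V(C), the unsyllabifiable consonants are /d/, /ð/ (at most one coda consonant is licensed; onsets are limited to one consonant).

2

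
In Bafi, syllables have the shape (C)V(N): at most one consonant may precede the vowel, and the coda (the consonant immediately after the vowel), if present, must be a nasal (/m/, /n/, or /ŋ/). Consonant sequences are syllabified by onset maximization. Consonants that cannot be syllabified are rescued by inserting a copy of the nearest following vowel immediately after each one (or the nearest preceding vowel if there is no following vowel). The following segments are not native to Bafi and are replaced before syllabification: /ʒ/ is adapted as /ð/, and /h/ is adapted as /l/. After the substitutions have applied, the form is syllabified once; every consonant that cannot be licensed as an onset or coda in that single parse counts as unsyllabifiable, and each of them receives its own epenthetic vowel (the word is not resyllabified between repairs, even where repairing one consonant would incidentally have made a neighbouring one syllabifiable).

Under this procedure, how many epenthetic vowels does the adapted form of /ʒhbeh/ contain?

After substitution the input is /ðlbel/.
The unsyllabifiable consonants are /ð/, /l/, /l/; each receives one epenthetic vowel.

3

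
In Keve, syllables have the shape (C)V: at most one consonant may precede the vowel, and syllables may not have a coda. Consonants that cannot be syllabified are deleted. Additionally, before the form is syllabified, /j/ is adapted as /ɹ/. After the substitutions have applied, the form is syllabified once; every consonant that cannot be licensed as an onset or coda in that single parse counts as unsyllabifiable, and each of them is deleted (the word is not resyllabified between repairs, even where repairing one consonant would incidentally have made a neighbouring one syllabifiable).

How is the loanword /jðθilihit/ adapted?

Substitution: /j/ → /ɹ/, giving /ɹðθilihit/.
The consonants /ɹ/, /ð/, /t/ cannot be parsed into a legal (C)V syllable (no codas are permitted; onsets are limited to one consonant).
Each unlicensed consonant is deleted: /ɹ/, /ð/, /t/.

θilihi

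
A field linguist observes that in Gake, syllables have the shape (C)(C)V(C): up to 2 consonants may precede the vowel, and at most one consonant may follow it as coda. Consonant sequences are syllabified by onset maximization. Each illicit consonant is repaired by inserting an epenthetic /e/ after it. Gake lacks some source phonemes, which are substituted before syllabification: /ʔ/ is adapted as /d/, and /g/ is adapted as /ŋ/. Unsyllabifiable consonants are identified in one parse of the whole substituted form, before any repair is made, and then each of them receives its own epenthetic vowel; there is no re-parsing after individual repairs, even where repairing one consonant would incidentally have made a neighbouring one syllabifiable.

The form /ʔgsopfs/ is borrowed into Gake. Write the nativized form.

Substitution: /ʔ/ → /d/, /g/ → /ŋ/, giving /dŋsopfs/.
Syllabifying with onset maximization leaves /d/, /f/, /s/ stranded (at most one coda consonant is licensed; onsets may contain at most 2 consonants).
Each unlicensed consonant becomes the onset of a new syllable: /d/ → /de/, /f/ → /fe/, /s/ → /se/.

deŋsopfese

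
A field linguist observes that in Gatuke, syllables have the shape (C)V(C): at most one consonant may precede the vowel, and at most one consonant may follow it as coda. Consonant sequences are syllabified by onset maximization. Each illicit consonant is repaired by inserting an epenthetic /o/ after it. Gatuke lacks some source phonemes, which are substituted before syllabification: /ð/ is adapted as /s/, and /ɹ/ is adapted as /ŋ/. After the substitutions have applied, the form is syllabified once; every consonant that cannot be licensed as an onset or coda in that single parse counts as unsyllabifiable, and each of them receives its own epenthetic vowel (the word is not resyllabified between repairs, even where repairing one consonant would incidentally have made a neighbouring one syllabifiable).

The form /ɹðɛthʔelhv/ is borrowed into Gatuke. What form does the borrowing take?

ŋosɛthoʔelhovo

Substitution: /ɹ/ → /ŋ/, /ð/ → /s/, giving /ŋsɛthʔelhv/.
Syllabifying with onset maximization leaves /ŋ/, /h/, /h/, /v/ stranded (at most one coda consonant is licensed; onsets are limited to one consonant).
Each unlicensed consonant becomes the onset of a new syllable: /ŋ/ → /ŋo/, /h/ → /ho/, /h/ → /ho/, /v/ → /vo/.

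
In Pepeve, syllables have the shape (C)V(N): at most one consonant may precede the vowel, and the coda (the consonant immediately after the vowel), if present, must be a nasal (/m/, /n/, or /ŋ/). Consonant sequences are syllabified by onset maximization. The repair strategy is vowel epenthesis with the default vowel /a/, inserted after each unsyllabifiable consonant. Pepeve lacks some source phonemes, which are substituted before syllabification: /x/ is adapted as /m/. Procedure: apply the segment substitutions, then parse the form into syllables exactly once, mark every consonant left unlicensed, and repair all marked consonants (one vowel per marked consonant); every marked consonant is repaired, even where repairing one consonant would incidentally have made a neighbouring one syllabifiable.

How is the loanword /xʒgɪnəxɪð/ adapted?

maʒagɪnəmɪða

Substitution: /x/ → /m/, giving /mʒgɪnəmɪð/.
The consonants /m/, /ʒ/, /ð/ cannot be parsed into a legal (C)V(N) syllable (only a nasal (/m/, /n/, or /ŋ/) is licensed in coda position; onsets are limited to one consonant).
Each unlicensed consonant becomes the onset of a new syllable: /m/ → /ma/, /ʒ/ → /ʒa/, /ð/ → /ða/.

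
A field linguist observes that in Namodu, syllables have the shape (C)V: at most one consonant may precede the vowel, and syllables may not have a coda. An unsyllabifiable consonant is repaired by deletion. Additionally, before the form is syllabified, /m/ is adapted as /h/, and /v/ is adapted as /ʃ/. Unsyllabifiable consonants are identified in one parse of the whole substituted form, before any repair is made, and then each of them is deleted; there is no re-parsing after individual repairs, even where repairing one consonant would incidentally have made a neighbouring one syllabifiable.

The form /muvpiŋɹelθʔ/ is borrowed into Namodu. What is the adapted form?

Substitution: /m/ → /h/, /v/ → /ʃ/, giving /huʃpiŋɹelθʔ/.
Syllabifying with onset maximization leaves /ʃ/, /ŋ/, /l/, /θ/, /ʔ/ stranded (no codas are permitted; onsets are limited to one consonant).
Deletion applies to /ʃ/, /ŋ/, /l/, /θ/, /ʔ/.

hupiɹe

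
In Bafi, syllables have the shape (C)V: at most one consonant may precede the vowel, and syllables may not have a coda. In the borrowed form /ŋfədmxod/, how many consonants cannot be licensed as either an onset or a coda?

The consonants /ŋ/, /d/, /m/, /d/ cannot be parsed into a legal (C)V syllable (no codas are permitted; onsets are limited to one consonant).

4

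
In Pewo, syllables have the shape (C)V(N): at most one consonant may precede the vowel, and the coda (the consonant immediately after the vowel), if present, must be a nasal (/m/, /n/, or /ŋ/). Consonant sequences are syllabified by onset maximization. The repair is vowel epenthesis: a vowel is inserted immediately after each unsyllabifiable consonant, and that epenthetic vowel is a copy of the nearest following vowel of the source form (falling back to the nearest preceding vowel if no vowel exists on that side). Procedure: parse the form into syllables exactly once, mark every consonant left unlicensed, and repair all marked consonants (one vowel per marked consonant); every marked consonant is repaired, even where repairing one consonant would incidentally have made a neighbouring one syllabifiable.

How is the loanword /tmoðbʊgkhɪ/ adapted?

The consonants /t/, /ð/, /g/, /k/ cannot be parsed into a legal (C)V(N) syllable (only a nasal (/m/, /n/, or /ŋ/) is licensed in coda position; onsets are limited to one consonant).
Epenthesis after each stranded consonant: /t/ → /to/, /ð/ → /ðʊ/, /g/ → /gɪ/, /k/ → /kɪ/.

tomoðʊbʊgɪkɪhɪ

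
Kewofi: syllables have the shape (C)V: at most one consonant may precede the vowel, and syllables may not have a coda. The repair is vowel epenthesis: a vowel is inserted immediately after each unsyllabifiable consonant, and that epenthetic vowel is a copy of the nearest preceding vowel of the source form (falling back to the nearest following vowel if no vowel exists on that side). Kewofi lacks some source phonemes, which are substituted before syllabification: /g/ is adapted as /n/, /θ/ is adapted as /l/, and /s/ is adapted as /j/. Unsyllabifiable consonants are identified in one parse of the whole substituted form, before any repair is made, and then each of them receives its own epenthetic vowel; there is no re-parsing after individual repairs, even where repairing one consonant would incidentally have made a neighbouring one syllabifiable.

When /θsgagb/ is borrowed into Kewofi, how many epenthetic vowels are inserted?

After substitution the input is /ljnanb/.
The unsyllabifiable consonants are /l/, /j/, /n/, /b/; each receives one epenthetic vowel.

4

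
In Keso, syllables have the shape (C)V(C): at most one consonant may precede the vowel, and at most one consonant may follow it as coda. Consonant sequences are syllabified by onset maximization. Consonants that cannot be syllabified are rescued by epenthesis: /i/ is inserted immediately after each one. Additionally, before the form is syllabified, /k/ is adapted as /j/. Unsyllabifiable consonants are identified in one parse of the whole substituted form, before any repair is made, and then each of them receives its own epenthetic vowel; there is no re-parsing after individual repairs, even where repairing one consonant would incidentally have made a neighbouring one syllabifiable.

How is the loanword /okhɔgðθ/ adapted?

ojhɔgðiθi

Substitution: /k/ → /j/, giving /ojhɔgðθ/.
The consonants /ð/, /θ/ cannot be parsed into a legal (C)V(C) syllable (at most one coda consonant is licensed; onsets are limited to one consonant).
Inserting the epenthetic vowel yields /ð/ → /ði/, /θ/ → /θi/.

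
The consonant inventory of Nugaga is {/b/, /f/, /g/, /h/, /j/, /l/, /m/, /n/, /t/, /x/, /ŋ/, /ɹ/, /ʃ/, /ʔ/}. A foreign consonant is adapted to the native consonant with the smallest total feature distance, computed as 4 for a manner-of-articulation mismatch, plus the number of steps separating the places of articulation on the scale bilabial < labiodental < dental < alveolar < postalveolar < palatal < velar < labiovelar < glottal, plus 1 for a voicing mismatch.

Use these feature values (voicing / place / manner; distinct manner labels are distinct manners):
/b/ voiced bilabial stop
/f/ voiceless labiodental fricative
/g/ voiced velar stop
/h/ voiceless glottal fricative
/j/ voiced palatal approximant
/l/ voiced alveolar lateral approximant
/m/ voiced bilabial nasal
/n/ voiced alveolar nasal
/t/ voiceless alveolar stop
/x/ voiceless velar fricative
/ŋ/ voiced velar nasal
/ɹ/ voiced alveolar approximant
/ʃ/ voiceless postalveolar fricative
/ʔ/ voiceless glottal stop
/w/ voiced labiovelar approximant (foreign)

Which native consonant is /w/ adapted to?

/j/ is closest: same manner (approximant), place distance 2 (labiovelar→palatal), same voicing; total 2. Next closest is /ɹ/ at distance 4.

j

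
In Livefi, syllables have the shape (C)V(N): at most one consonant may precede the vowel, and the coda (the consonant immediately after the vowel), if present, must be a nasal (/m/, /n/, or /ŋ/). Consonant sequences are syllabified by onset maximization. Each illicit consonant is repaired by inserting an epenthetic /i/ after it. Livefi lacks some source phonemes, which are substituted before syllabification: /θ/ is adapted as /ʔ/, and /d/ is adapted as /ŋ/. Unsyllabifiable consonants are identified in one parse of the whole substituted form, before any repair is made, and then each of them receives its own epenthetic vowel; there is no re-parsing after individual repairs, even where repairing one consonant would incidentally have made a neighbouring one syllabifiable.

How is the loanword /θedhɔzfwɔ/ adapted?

ʔeŋhɔzifiwɔ

Substitution: /θ/ → /ʔ/, /d/ → /ŋ/, giving /ʔeŋhɔzfwɔ/.
The consonants /z/, /f/ cannot be parsed into a legal (C)V(N) syllable (only a nasal (/m/, /n/, or /ŋ/) is licensed in coda position; onsets are limited to one consonant).
Each unlicensed consonant becomes the onset of a new syllable: /z/ → /zi/, /f/ → /fi/.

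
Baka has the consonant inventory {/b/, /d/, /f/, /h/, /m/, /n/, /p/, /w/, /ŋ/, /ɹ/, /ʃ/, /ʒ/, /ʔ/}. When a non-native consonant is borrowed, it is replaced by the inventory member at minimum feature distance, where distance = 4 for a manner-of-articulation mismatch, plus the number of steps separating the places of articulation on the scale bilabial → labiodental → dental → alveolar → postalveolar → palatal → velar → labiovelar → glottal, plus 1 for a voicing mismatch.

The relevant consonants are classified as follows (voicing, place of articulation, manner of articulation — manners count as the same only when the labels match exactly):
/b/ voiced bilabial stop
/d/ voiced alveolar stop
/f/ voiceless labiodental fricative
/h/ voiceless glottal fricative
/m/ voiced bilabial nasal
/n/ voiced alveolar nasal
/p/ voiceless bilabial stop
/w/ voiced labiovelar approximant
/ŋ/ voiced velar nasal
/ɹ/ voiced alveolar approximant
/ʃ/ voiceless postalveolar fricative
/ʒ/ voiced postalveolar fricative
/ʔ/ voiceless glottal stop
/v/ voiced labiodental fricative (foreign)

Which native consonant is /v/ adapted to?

f

/f/ is closest: same manner (fricative), place distance 0 (labiodental→labiodental), voicing differs (+1); total 1. Next closest is /ʒ/ at distance 3.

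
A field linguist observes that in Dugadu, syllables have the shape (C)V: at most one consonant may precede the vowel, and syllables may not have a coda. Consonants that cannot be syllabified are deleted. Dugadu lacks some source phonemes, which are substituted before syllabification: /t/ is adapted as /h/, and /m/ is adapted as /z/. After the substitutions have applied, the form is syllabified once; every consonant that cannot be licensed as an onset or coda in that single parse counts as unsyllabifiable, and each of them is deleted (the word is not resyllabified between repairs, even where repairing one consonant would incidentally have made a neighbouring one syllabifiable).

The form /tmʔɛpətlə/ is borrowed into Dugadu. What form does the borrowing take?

Substitution: /t/ → /h/, /m/ → /z/, giving /hzʔɛpəhlə/.
Under (C)V, the unsyllabifiable consonants are /h/, /z/, /h/ (no codas are permitted; onsets are limited to one consonant).
Deleting the stranded consonants removes /h/, /z/, /h/.

ʔɛpələ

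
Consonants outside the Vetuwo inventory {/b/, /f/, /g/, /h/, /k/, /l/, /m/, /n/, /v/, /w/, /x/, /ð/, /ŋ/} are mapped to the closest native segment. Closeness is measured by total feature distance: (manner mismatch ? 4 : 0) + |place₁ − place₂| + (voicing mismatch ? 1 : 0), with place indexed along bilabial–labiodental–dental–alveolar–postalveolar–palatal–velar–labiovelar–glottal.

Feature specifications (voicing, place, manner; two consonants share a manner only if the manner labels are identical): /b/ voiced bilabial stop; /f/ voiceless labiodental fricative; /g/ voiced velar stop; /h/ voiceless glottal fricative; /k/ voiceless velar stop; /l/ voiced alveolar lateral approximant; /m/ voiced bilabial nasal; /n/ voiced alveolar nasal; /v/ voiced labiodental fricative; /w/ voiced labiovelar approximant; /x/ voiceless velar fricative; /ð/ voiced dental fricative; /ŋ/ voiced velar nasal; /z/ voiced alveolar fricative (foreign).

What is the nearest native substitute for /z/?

ð

/ð/ is closest: same manner (fricative), place distance 1 (alveolar→dental), same voicing; total 1. Next closest is /v/ at distance 2.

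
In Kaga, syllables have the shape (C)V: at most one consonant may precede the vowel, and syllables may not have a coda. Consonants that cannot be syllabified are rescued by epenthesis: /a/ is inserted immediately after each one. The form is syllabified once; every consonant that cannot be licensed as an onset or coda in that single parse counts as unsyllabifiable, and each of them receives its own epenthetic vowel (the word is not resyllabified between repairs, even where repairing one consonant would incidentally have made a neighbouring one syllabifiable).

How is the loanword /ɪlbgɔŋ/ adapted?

ɪlabagɔŋa

The consonants /l/, /b/, /ŋ/ cannot be parsed into a legal (C)V syllable (no codas are permitted; onsets are limited to one consonant).
Each unlicensed consonant becomes the onset of a new syllable: /l/ → /la/, /b/ → /ba/, /ŋ/ → /ŋa/.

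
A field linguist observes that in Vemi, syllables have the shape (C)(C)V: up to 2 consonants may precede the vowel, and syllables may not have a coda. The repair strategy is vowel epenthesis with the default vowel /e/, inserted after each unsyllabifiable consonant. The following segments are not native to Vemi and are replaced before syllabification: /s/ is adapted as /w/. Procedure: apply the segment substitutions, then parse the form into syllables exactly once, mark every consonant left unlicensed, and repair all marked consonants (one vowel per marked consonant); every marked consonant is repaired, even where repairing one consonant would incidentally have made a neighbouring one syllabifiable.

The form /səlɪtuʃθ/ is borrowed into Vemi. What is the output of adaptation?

Substitution: /s/ → /w/, giving /wəlɪtuʃθ/.
Under (C)(C)V, the unsyllabifiable consonants are /ʃ/, /θ/ (no codas are permitted; onsets may contain at most 2 consonants).
Inserting the epenthetic vowel yields /ʃ/ → /ʃe/, /θ/ → /θe/.

wəlɪtuʃeθe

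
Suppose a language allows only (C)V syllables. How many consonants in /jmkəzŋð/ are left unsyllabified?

Under (C)V, the unsyllabifiable consonants are /j/, /m/, /z/, /ŋ/, /ð/ (no codas are permitted; onsets are limited to one consonant).

5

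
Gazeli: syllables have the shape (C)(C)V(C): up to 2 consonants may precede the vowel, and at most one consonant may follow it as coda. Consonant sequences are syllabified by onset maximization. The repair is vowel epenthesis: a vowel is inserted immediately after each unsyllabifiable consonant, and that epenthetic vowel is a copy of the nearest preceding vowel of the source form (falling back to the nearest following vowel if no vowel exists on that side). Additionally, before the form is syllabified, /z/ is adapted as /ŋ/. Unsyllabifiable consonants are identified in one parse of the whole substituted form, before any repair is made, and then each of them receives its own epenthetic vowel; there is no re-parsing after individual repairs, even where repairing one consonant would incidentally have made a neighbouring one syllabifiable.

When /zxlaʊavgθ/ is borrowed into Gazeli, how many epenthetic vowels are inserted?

3

After substitution the input is /ŋxlaʊavgθ/.
The unsyllabifiable consonants are /ŋ/, /g/, /θ/; each receives one epenthetic vowel.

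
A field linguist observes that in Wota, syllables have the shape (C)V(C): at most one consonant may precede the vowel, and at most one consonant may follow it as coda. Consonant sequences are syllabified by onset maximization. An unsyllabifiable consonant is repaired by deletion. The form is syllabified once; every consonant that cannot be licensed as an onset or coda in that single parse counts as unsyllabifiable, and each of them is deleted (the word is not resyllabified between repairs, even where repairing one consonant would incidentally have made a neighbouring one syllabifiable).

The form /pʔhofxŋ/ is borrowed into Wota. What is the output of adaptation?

Syllabifying with onset maximization leaves /p/, /ʔ/, /x/, /ŋ/ stranded (at most one coda consonant is licensed; onsets are limited to one consonant).
Each unlicensed consonant is deleted: /p/, /ʔ/, /x/, /ŋ/.

hof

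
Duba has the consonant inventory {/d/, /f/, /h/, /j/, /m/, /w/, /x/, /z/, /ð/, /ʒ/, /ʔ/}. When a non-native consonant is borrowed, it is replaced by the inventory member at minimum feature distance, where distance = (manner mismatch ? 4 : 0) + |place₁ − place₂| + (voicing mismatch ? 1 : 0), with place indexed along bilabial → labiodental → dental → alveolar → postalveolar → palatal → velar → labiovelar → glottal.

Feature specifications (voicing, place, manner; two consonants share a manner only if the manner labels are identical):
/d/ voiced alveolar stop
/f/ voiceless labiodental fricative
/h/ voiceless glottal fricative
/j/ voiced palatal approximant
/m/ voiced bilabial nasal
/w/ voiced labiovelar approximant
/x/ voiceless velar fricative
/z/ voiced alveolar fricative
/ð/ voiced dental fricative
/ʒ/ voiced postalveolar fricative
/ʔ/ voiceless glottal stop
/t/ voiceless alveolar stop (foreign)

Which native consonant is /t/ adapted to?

/d/ is closest: same manner (stop), place distance 0 (alveolar→alveolar), voicing differs (+1); total 1. Next closest is /z/ at distance 5.

d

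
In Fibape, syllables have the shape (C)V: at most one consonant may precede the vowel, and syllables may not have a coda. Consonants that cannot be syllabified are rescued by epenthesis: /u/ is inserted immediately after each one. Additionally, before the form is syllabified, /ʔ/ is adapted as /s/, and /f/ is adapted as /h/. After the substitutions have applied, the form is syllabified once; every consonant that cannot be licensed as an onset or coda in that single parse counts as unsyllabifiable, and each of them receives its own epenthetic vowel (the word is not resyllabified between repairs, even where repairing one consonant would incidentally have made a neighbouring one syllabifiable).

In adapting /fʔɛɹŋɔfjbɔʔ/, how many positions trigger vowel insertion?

5

After substitution the input is /hsɛɹŋɔhjbɔs/.
The unsyllabifiable consonants are /h/, /ɹ/, /h/, /j/, /s/; each receives one epenthetic vowel.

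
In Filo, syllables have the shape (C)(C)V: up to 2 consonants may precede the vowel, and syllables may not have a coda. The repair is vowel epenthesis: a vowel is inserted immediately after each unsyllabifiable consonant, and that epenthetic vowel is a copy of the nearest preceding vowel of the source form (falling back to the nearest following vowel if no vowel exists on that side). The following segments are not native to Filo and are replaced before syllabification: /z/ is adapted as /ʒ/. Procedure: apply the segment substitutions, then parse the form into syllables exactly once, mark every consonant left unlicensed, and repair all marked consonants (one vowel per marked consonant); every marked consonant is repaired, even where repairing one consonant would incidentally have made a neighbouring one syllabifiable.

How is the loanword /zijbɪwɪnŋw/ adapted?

Substitution: /z/ → /ʒ/, giving /ʒijbɪwɪnŋw/.
The consonants /n/, /ŋ/, /w/ cannot be parsed into a legal (C)(C)V syllable (no codas are permitted; onsets may contain at most 2 consonants).
Epenthesis after each stranded consonant: /n/ → /nɪ/, /ŋ/ → /ŋɪ/, /w/ → /wɪ/.

ʒijbɪwɪnɪŋɪwɪ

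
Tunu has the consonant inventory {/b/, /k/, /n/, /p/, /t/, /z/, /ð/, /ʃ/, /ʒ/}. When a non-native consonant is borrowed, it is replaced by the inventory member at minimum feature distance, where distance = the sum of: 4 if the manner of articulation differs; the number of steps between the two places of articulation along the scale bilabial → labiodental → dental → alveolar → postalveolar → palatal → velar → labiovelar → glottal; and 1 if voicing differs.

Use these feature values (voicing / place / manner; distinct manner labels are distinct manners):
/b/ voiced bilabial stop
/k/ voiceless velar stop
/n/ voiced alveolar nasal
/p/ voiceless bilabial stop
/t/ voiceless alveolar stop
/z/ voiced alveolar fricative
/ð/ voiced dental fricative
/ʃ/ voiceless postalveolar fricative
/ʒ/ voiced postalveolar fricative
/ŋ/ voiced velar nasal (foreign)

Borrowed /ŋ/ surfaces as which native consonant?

n

/n/ is closest: same manner (nasal), place distance 3 (velar→alveolar), same voicing; total 3. Next closest is /k/ at distance 5.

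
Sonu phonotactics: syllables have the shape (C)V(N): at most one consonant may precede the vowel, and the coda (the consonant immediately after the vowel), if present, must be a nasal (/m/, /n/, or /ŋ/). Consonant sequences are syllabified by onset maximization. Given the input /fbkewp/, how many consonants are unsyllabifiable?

4

The consonants /f/, /b/, /w/, /p/ cannot be parsed into a legal (C)V(N) syllable (only a nasal (/m/, /n/, or /ŋ/) is licensed in coda position; onsets are limited to one consonant).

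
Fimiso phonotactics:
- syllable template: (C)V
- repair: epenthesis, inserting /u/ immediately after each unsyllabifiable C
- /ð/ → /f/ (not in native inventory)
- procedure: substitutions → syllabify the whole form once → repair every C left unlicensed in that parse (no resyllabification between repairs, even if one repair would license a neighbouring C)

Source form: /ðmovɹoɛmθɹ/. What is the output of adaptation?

Substitution: /ð/ → /f/, giving /fmovɹoɛmθɹ/.
Under (C)V, the unsyllabifiable consonants are /f/, /v/, /m/, /θ/, /ɹ/ (no codas are permitted; onsets are limited to one consonant).
Epenthesis after each stranded consonant: /f/ → /fu/, /v/ → /vu/, /m/ → /mu/, /θ/ → /θu/, /ɹ/ → /ɹu/.

fumovuɹoɛmuθuɹu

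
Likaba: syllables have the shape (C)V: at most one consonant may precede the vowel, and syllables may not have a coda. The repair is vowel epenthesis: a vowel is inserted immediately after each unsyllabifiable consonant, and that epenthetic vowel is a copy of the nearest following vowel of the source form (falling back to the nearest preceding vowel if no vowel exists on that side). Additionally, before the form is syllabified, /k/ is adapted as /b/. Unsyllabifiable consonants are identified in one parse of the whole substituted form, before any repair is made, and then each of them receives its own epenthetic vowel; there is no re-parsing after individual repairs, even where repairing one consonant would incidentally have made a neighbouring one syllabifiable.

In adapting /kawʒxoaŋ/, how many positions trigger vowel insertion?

3

After substitution the input is /bawʒxoaŋ/.
The unsyllabifiable consonants are /w/, /ʒ/, /ŋ/; each receives one epenthetic vowel.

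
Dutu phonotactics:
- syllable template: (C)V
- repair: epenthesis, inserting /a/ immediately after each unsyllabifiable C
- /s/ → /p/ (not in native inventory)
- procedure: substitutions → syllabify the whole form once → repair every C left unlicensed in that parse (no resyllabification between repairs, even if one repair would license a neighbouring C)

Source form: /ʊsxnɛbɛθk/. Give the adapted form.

ʊpaxanɛbɛθaka

Substitution: /s/ → /p/, giving /ʊpxnɛbɛθk/.
Under (C)V, the unsyllabifiable consonants are /p/, /x/, /θ/, /k/ (no codas are permitted; onsets are limited to one consonant).
Inserting the epenthetic vowel yields /p/ → /pa/, /x/ → /xa/, /θ/ → /θa/, /k/ → /ka/.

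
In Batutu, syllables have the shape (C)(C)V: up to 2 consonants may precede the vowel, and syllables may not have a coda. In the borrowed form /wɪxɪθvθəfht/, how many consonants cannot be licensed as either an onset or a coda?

The consonants /θ/, /f/, /h/, /t/ cannot be parsed into a legal (C)(C)V syllable (no codas are permitted; onsets may contain at most 2 consonants).

4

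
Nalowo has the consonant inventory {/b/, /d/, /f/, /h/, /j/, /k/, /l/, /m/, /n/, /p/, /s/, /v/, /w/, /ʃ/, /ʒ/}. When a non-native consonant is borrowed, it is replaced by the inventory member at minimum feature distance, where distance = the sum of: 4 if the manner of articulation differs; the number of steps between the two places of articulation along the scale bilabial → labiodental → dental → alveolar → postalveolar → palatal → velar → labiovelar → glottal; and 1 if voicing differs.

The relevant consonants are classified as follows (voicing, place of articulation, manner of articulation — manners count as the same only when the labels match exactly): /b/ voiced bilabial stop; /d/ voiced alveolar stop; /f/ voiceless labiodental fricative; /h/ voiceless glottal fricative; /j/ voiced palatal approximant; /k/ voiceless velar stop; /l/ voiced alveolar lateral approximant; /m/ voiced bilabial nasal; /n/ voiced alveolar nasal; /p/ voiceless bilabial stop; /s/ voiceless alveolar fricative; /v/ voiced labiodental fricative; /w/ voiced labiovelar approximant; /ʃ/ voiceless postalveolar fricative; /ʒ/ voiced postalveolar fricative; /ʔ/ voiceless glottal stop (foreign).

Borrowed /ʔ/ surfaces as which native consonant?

/k/ is closest: same manner (stop), place distance 2 (glottal→velar), same voicing; total 2. Next closest is /h/ at distance 4.

k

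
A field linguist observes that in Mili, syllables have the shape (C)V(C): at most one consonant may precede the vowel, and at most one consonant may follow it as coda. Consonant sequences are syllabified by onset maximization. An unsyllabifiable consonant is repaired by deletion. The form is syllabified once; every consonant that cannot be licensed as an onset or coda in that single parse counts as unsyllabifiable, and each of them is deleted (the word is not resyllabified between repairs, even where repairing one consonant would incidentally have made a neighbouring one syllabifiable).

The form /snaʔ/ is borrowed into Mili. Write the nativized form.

Syllabifying with onset maximization leaves /s/ stranded (at most one coda consonant is licensed; onsets are limited to one consonant).
Deletion applies to /s/.

naʔ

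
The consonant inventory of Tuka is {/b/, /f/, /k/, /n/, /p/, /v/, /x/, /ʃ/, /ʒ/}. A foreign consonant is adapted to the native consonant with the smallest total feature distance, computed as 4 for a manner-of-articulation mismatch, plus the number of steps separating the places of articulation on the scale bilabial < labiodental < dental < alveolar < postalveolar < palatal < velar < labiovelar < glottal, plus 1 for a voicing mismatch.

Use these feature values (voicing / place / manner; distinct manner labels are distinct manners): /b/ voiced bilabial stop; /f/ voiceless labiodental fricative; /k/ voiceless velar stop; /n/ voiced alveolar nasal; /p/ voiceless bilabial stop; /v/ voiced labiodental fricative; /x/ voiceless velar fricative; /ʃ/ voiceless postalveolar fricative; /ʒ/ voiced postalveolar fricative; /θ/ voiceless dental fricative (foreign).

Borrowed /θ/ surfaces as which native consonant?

f

/f/ is closest: same manner (fricative), place distance 1 (dental→labiodental), same voicing; total 1. Next closest is /v/ at distance 2.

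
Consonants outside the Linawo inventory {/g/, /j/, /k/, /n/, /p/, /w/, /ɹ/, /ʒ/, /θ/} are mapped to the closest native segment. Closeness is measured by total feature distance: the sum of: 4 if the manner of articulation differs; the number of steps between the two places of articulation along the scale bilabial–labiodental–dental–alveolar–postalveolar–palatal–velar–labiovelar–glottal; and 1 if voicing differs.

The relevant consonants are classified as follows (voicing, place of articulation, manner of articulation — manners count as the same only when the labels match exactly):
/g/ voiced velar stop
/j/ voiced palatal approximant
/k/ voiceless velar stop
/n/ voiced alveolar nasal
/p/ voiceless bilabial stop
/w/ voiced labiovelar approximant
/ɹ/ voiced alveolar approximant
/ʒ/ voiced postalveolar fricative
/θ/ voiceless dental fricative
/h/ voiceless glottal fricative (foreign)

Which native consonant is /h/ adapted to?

ʒ

/ʒ/ is closest: same manner (fricative), place distance 4 (glottal→postalveolar), voicing differs (+1); total 5. Next closest is /k/ at distance 6.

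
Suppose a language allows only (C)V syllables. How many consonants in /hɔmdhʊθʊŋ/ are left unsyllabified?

3

Under (C)V, the unsyllabifiable consonants are /m/, /d/, /ŋ/ (no codas are permitted; onsets are limited to one consonant).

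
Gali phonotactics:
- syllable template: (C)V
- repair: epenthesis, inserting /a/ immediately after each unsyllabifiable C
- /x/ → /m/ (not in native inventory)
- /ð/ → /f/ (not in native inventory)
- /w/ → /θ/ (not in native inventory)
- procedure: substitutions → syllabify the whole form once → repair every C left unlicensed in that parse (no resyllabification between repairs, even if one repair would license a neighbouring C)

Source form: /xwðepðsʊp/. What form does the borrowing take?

Substitution: /x/ → /m/, /w/ → /θ/, /ð/ → /f/, giving /mθfepfsʊp/.
The consonants /m/, /θ/, /p/, /f/, /p/ cannot be parsed into a legal (C)V syllable (no codas are permitted; onsets are limited to one consonant).
Each unlicensed consonant becomes the onset of a new syllable: /m/ → /ma/, /θ/ → /θa/, /p/ → /pa/, /f/ → /fa/, /p/ → /pa/.

maθafepafasʊpa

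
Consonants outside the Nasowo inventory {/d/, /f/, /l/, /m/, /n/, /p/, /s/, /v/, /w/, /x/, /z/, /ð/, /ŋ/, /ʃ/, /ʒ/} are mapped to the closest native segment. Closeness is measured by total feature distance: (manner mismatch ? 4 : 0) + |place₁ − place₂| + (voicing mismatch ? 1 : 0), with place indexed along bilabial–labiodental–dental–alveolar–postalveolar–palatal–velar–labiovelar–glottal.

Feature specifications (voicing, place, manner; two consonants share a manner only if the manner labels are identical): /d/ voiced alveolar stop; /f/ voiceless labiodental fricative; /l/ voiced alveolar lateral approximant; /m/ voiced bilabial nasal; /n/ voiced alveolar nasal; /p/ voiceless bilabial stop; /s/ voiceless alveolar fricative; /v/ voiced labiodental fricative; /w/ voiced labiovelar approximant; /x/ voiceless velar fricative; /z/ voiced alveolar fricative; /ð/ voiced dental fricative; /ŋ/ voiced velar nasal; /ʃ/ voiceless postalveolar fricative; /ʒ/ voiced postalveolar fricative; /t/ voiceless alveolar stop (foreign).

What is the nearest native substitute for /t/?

/d/ is closest: same manner (stop), place distance 0 (alveolar→alveolar), voicing differs (+1); total 1. Next closest is /p/ at distance 3.

d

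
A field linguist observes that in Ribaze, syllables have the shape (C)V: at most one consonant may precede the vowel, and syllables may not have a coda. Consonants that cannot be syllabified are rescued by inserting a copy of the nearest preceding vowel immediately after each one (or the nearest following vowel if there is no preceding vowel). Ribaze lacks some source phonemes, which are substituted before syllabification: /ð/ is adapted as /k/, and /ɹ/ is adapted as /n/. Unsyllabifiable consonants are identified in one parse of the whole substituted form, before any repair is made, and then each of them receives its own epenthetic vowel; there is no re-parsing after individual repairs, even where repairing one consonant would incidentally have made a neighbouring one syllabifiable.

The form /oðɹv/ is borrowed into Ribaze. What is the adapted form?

Substitution: /ð/ → /k/, /ɹ/ → /n/, giving /oknv/.
The consonants /k/, /n/, /v/ cannot be parsed into a legal (C)V syllable (no codas are permitted; onsets are limited to one consonant).
Epenthesis after each stranded consonant: /k/ → /ko/, /n/ → /no/, /v/ → /vo/.

okonovo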